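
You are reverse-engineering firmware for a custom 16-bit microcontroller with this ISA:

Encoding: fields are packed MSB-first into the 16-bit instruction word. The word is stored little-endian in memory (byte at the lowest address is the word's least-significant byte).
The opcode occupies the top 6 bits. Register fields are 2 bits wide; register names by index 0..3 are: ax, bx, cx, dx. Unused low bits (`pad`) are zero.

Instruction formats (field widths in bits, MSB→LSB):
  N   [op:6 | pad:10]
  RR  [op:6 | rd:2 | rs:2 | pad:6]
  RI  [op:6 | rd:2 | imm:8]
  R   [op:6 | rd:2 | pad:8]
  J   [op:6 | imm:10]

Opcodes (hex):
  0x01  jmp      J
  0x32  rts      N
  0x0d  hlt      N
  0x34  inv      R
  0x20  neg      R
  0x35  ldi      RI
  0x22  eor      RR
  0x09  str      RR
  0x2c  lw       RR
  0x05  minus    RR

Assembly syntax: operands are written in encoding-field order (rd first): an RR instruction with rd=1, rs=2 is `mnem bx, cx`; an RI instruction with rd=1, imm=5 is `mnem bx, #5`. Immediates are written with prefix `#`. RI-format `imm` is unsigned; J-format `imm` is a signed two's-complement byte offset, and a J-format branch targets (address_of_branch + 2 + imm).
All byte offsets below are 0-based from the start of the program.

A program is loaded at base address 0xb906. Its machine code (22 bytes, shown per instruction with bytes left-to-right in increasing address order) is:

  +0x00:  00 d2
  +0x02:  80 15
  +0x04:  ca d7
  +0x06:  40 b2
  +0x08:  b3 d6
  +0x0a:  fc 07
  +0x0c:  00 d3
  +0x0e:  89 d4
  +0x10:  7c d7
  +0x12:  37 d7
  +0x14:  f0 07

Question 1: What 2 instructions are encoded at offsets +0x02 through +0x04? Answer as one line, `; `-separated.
off 0x02: read 80 15 as little → 0x1580
  top 6b → 0x5 → minus [RR]
  rd@[9:8]=0x1 ⇒ bx
  rs@[7:6]=0x2 ⇒ cx
off 0x04: read ca d7 as little → 0xd7ca
  top 6b → 0x35 → ldi [RI]
  rd@[9:8]=0x3 ⇒ dx
  imm@[7:0]=0xca ⇒ #202

minus bx, cx; ldi dx, #202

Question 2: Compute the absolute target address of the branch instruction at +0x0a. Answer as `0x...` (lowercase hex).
@+0a  little-endian(fc 07) = 0x07fc
  op=0x07fc>>10=0x1 ⇒ jmp (J)
  imm@[9:0]=0x3fc (s10→-4) ⇒ #-4
  target = base 0xb906 + off 0x0a + 2 + imm -4 = 0xb90e

0xb90e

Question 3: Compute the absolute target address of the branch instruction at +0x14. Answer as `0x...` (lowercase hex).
@+14  little-endian(f0 07) = 0x07f0
  top 6b → 0x1 → jmp [J]
  imm: (w>>0)&0x3ff=0x3f0 (s10→-16) → #-16
  target = base 0xb906 + off 0x14 + 2 + imm -16 = 0xb90c

0xb90c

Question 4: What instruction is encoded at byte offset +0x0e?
ldi ax, #137

off 0x0e: read 89 d4 as little → 0xd489
  op=0xd489>>10=0x35 ⇒ ldi (RI)
  [9:8] rd=0 = ax
  [7:0] imm=137 = #137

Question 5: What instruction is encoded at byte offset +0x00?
@+00  little-endian(00 d2) = 0xd200
  top 6b → 0x34 → inv [R]
  rd@[9:8]=0x2 ⇒ cx

inv cx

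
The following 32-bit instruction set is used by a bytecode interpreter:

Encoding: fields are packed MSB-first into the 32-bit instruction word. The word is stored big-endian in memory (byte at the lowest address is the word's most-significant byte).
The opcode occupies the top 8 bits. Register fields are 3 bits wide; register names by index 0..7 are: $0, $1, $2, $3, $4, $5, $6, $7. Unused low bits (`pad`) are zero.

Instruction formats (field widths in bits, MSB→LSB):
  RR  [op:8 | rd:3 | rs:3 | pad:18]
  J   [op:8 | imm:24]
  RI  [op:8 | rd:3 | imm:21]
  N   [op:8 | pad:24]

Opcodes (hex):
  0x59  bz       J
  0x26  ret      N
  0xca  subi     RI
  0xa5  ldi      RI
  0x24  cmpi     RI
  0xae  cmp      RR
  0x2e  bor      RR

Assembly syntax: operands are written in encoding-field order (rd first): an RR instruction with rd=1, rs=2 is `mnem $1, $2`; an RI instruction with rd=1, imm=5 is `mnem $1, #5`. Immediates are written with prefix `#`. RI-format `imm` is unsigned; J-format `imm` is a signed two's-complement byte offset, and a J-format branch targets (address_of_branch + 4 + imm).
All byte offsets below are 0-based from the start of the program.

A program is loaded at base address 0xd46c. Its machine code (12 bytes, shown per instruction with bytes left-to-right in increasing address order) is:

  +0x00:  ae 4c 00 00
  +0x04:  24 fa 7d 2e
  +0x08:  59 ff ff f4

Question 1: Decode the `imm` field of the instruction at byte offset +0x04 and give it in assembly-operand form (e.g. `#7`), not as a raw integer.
[04] 24 fa 7d 2e → 0x24fa7d2e
  opcode bits[31:24]=0x24: cmpi/RI
  rd: (w>>21)&0x7=0x7 → $7
  imm: (w>>0)&0x1fffff=0x1a7d2e → #1735982

#1735982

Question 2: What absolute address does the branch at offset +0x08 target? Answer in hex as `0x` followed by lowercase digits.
0xd46c

+0x08: 59 ff ff f4 ⇒ word 0x59fffff4 (big)
  opcode bits[31:24]=0x59: bz/J
  [23:0] imm=16777204 (s24→-12) = #-12
  target = base 0xd46c + off 0x08 + 4 + imm -12 = 0xd46c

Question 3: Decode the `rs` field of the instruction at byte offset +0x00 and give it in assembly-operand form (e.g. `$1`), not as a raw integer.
$3

@+00  big-endian(ae 4c 00 00) = 0xae4c0000
  opcode bits[31:24]=0xae: cmp/RR
  rd: (w>>21)&0x7=0x2 → $2
  rs: (w>>18)&0x7=0x3 → $3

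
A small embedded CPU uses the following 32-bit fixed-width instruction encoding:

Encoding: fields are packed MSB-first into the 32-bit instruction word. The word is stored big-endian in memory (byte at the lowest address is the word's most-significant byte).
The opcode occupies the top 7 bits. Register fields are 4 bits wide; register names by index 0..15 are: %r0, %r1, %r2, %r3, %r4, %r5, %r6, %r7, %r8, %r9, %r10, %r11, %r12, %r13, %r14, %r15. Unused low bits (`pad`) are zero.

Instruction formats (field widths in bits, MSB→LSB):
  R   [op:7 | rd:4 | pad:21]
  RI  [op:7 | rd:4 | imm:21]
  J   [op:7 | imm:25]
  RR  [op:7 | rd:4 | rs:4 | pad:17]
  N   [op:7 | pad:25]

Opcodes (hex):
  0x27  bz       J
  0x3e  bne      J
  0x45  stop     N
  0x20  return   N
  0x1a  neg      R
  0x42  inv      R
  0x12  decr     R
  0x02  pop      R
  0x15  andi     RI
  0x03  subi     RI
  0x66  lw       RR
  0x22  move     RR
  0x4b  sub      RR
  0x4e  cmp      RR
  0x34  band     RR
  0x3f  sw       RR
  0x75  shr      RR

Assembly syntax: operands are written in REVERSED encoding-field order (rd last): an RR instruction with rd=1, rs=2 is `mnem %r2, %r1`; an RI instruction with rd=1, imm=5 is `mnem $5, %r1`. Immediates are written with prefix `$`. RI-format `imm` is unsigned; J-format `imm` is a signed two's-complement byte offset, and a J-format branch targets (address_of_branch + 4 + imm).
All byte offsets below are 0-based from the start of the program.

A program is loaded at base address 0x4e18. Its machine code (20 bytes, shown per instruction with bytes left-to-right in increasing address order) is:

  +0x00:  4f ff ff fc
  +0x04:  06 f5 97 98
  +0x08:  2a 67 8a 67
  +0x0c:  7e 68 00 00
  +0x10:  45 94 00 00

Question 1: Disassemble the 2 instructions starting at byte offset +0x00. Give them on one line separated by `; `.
bz $-4; subi $1415064, %r7

@+00  big-endian(4f ff ff fc) = 0x4ffffffc
  opcode bits[31:25]=0x27: bz/J
  imm@[24:0]=0x1fffffc (s25→-4) ⇒ $-4
@+04  big-endian(06 f5 97 98) = 0x06f59798
  opcode bits[31:25]=0x3: subi/RI
  rd@[24:21]=0x7 ⇒ %r7
  imm@[20:0]=0x159798 ⇒ $1415064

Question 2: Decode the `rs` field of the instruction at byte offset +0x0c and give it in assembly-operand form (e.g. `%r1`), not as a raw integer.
%r4

+0x0c: 7e 68 00 00 ⇒ word 0x7e680000 (big)
  op=0x7e680000>>25=0x3f ⇒ sw (RR)
  [24:21] rd=3 = %r3
  [20:17] rs=4 = %r4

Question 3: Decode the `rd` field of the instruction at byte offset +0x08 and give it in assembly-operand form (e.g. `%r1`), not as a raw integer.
%r3

@+08  big-endian(2a 67 8a 67) = 0x2a678a67
  op=0x2a678a67>>25=0x15 ⇒ andi (RI)
  rd: (w>>21)&0xf=0x3 → %r3
  imm: (w>>0)&0x1fffff=0x78a67 → $494183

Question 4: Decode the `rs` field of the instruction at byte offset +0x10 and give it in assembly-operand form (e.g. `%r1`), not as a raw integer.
[10] 45 94 00 00 → 0x45940000
  op=0x45940000>>25=0x22 ⇒ move (RR)
  rd@[24:21]=0xc ⇒ %r12
  rs@[20:17]=0xa ⇒ %r10

%r10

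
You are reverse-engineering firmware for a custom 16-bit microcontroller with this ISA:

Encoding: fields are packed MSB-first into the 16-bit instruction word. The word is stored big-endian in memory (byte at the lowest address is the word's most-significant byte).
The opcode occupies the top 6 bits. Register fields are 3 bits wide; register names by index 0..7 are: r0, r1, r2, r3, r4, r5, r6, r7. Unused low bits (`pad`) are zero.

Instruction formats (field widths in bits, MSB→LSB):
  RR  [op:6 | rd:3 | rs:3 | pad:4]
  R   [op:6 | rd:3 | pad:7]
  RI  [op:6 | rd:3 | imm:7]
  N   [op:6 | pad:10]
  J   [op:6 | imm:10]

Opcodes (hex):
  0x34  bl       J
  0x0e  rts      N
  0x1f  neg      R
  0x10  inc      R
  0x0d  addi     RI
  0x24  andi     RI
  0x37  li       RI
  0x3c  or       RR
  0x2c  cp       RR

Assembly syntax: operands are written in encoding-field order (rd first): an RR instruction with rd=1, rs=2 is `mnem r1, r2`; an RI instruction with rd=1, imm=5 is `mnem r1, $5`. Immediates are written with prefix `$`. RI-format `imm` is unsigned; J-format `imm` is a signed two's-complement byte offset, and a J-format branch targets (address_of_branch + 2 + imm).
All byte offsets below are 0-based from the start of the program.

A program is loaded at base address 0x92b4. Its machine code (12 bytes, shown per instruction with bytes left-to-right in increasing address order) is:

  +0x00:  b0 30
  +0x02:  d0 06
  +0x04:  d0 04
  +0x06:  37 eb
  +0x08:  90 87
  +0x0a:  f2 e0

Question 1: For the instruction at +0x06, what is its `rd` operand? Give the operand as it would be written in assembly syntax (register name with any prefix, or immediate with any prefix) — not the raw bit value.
r7

@+06  big-endian(37 eb) = 0x37eb
  op=0x37eb>>10=0xd ⇒ addi (RI)
  rd@[9:7]=0x7 ⇒ r7
  imm@[6:0]=0x6b ⇒ $107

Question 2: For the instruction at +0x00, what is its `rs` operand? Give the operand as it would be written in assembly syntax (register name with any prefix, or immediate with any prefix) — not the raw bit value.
[00] b0 30 → 0xb030
  opcode bits[15:10]=0x2c: cp/RR
  rd@[9:7]=0x0 ⇒ r0
  rs@[6:4]=0x3 ⇒ r3

r3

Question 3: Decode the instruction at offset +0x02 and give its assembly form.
bl $6

off 0x02: read d0 06 as big → 0xd006
  op=0xd006>>10=0x34 ⇒ bl (J)
  [9:0] imm=6 = $6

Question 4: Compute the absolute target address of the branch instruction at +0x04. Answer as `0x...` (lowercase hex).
0x92be

[04] d0 04 → 0xd004
  top 6b → 0x34 → bl [J]
  imm: (w>>0)&0x3ff=0x4 → $4
  target = base 0x92b4 + off 0x04 + 2 + imm 4 = 0x92be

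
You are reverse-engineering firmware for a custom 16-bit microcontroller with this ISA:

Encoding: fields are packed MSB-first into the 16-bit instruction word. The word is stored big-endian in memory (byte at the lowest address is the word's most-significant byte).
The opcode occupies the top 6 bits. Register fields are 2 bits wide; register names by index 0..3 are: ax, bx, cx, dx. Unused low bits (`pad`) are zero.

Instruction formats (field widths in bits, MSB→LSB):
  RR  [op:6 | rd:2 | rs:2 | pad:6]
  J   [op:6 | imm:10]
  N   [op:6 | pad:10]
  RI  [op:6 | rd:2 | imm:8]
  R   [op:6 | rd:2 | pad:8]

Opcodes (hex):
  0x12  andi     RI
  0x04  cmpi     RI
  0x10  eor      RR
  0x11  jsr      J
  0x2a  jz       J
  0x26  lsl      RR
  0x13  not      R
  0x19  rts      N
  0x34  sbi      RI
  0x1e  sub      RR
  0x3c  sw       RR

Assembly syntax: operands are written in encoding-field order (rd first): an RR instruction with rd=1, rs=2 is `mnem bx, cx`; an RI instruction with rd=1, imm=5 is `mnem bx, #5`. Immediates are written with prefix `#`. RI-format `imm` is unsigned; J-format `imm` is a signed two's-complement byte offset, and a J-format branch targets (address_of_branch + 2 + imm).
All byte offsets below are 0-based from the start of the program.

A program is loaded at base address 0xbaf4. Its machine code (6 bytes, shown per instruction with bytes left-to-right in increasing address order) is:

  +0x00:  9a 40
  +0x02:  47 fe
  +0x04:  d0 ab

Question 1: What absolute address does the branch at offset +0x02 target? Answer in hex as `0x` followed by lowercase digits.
0xbaf6

+0x02: 47 fe ⇒ word 0x47fe (big)
  opcode bits[15:10]=0x11: jsr/J
  imm@[9:0]=0x3fe (s10→-2) ⇒ #-2
  target = base 0xbaf4 + off 0x02 + 2 + imm -2 = 0xbaf6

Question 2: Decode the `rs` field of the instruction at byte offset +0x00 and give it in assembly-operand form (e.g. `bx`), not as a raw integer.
bx

@+00  big-endian(9a 40) = 0x9a40
  op=0x9a40>>10=0x26 ⇒ lsl (RR)
  [9:8] rd=2 = cx
  [7:6] rs=1 = bx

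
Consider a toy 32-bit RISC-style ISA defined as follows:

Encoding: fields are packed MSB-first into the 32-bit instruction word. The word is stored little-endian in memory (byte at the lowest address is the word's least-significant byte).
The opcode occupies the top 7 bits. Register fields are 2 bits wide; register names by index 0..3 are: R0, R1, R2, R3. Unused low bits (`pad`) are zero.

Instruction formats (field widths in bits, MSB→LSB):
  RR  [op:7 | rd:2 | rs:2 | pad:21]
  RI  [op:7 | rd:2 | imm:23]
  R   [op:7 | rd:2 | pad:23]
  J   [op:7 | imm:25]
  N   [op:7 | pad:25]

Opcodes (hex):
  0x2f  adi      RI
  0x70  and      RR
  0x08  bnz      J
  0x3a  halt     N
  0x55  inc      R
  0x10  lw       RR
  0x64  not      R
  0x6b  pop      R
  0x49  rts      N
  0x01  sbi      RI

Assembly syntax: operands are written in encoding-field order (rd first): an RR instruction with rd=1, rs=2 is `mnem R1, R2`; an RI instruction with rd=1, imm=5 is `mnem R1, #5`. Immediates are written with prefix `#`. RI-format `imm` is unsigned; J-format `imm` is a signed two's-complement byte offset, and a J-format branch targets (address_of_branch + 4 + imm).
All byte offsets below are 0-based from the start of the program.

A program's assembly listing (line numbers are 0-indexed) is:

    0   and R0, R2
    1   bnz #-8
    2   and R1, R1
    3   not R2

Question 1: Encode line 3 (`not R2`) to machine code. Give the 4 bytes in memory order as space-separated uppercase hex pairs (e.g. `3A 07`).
00 00 00 C9

line 3 (not): pack op=0x64:7|rd=2:2|pad=0:23 = 0xc9000000; little→ 00 00 00 c9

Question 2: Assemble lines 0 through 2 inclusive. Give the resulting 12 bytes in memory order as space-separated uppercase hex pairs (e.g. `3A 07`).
line 0 (and): pack op=0x70:7|rd=0:2|rs=2:2|pad=0:21 = 0xe0400000; little→ 00 00 40 e0
line 1 (bnz): pack op=0x8:7|imm=-8:25 = 0x11fffff8; little→ f8 ff ff 11
line 2 (and): pack op=0x70:7|rd=1:2|rs=1:2|pad=0:21 = 0xe0a00000; little→ 00 00 a0 e0

00 00 40 E0 F8 FF FF 11 00 00 A0 E0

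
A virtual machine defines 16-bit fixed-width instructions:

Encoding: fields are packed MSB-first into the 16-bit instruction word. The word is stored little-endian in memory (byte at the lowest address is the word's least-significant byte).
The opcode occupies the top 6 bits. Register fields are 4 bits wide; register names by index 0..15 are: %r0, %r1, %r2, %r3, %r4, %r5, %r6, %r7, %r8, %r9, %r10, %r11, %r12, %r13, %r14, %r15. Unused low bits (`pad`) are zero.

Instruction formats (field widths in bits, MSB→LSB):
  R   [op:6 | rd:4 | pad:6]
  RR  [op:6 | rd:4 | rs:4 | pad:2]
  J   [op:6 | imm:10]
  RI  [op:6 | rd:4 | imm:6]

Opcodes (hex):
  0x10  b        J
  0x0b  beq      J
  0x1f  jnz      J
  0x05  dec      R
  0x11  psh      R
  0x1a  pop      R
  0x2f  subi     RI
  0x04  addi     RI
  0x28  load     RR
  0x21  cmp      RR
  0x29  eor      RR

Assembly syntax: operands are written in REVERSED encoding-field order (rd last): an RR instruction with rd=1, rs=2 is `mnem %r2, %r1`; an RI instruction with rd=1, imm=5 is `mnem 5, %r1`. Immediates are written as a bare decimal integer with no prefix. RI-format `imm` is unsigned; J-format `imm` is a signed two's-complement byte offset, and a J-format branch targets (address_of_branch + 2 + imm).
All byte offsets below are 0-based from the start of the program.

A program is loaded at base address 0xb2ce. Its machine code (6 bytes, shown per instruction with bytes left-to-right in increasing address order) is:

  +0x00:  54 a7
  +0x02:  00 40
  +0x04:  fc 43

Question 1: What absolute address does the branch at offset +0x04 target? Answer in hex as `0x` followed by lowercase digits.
0xb2d0

off 0x04: read fc 43 as little → 0x43fc
  opcode bits[15:10]=0x10: b/J
  [9:0] imm=1020 (s10→-4) = -4
  target = base 0xb2ce + off 0x04 + 2 + imm -4 = 0xb2d0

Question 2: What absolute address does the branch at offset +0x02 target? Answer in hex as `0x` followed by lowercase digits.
+0x02: 00 40 ⇒ word 0x4000 (little)
  top 6b → 0x10 → b [J]
  imm@[9:0]=0x0 ⇒ 0
  target = base 0xb2ce + off 0x02 + 2 + imm 0 = 0xb2d2

0xb2d2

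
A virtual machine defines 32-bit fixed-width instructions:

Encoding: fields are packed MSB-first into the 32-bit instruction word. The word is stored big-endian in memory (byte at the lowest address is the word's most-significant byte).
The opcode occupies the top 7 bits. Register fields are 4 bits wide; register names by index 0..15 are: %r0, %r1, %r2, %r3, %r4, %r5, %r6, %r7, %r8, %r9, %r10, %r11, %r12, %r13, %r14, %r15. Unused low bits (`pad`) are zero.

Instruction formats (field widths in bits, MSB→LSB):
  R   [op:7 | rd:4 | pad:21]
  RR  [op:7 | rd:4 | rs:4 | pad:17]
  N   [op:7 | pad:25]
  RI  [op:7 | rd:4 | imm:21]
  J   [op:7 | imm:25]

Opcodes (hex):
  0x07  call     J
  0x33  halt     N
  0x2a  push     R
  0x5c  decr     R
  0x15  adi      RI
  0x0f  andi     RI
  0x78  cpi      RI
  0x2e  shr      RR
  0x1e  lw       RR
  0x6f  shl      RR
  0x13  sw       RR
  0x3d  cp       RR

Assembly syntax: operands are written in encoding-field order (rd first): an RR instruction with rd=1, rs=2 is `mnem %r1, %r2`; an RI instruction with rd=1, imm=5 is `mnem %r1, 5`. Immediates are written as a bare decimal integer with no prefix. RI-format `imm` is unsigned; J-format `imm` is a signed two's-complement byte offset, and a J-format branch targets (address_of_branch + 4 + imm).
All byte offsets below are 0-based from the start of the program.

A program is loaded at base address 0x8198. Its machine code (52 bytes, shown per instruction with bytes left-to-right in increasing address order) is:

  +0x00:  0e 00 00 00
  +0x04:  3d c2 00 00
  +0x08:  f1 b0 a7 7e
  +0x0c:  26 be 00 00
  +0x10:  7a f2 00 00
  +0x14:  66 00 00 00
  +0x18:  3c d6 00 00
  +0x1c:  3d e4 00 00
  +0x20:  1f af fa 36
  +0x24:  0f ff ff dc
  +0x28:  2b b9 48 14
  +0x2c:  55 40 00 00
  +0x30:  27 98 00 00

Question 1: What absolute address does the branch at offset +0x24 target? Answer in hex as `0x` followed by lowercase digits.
0x819c

off 0x24: read 0f ff ff dc as big → 0x0fffffdc
  opcode bits[31:25]=0x7: call/J
  imm: (w>>0)&0x1ffffff=0x1ffffdc (s25→-36) → -36
  target = base 0x8198 + off 0x24 + 4 + imm -36 = 0x819c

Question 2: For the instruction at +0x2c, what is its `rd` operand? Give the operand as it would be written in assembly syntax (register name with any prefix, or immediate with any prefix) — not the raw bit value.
%r10

+0x2c: 55 40 00 00 ⇒ word 0x55400000 (big)
  opcode bits[31:25]=0x2a: push/R
  [24:21] rd=10 = %r10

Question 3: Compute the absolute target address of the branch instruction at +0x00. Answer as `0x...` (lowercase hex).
[00] 0e 00 00 00 → 0x0e000000
  top 7b → 0x7 → call [J]
  [24:0] imm=0 = 0
  target = base 0x8198 + off 0x00 + 4 + imm 0 = 0x819c

0x819c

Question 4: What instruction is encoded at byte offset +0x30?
[30] 27 98 00 00 → 0x27980000
  op=0x27980000>>25=0x13 ⇒ sw (RR)
  rd@[24:21]=0xc ⇒ %r12
  rs@[20:17]=0xc ⇒ %r12

sw %r12, %r12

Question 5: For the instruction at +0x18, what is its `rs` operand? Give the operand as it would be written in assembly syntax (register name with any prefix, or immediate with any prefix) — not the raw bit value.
%r11

@+18  big-endian(3c d6 00 00) = 0x3cd60000
  opcode bits[31:25]=0x1e: lw/RR
  [24:21] rd=6 = %r6
  [20:17] rs=11 = %r11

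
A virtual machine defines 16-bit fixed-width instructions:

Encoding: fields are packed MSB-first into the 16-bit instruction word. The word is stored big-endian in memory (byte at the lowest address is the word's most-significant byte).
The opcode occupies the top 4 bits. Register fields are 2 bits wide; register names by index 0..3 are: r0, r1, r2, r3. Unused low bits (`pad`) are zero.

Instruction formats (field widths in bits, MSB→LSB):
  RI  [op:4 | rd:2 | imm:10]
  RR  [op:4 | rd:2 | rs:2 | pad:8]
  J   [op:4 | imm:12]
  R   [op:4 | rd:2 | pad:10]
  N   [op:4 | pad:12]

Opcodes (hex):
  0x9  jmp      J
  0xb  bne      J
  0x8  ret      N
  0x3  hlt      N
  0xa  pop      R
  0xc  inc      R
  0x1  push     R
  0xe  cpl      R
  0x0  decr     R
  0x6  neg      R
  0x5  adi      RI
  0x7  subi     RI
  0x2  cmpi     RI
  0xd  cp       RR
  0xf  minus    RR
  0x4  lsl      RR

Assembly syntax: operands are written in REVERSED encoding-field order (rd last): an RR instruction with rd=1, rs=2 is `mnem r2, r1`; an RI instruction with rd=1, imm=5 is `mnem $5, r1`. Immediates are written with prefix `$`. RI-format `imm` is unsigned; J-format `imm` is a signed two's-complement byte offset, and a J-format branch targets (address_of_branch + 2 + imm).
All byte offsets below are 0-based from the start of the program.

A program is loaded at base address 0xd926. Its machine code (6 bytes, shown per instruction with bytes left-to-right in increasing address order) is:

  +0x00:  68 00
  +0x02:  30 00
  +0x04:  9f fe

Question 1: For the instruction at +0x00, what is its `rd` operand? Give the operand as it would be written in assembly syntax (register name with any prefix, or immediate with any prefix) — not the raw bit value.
@+00  big-endian(68 00) = 0x6800
  op=0x6800>>12=0x6 ⇒ neg (R)
  rd@[11:10]=0x2 ⇒ r2

r2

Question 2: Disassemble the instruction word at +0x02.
off 0x02: read 30 00 as big → 0x3000
  opcode bits[15:12]=0x3: hlt/N

hlt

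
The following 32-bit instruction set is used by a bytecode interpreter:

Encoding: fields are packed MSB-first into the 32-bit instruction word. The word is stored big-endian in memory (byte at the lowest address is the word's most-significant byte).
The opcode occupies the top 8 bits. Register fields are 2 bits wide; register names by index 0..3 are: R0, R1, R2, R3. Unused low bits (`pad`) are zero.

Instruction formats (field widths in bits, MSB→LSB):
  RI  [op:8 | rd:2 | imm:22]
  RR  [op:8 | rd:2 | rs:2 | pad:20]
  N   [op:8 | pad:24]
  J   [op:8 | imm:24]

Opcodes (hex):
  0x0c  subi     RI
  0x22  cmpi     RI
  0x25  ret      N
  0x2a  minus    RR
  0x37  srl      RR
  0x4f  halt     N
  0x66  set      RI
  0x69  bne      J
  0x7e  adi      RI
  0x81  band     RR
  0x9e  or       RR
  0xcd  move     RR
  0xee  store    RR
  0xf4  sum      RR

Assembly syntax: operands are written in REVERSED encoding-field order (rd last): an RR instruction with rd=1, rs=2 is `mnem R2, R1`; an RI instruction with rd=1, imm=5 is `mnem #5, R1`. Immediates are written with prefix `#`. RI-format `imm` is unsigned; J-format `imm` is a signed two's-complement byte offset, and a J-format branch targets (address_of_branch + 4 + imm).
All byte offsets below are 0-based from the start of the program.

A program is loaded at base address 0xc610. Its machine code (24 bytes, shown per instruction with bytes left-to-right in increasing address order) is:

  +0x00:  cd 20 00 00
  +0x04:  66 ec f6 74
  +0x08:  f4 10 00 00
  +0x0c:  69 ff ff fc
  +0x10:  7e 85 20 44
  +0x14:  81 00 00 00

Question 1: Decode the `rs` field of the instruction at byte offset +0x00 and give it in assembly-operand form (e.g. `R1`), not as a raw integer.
R2

+0x00: cd 20 00 00 ⇒ word 0xcd200000 (big)
  top 8b → 0xcd → move [RR]
  rd: (w>>22)&0x3=0x0 → R0
  rs: (w>>20)&0x3=0x2 → R2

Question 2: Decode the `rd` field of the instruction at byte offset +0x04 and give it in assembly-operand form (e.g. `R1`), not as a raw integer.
@+04  big-endian(66 ec f6 74) = 0x66ecf674
  opcode bits[31:24]=0x66: set/RI
  rd: (w>>22)&0x3=0x3 → R3
  imm: (w>>0)&0x3fffff=0x2cf674 → #2946676

R3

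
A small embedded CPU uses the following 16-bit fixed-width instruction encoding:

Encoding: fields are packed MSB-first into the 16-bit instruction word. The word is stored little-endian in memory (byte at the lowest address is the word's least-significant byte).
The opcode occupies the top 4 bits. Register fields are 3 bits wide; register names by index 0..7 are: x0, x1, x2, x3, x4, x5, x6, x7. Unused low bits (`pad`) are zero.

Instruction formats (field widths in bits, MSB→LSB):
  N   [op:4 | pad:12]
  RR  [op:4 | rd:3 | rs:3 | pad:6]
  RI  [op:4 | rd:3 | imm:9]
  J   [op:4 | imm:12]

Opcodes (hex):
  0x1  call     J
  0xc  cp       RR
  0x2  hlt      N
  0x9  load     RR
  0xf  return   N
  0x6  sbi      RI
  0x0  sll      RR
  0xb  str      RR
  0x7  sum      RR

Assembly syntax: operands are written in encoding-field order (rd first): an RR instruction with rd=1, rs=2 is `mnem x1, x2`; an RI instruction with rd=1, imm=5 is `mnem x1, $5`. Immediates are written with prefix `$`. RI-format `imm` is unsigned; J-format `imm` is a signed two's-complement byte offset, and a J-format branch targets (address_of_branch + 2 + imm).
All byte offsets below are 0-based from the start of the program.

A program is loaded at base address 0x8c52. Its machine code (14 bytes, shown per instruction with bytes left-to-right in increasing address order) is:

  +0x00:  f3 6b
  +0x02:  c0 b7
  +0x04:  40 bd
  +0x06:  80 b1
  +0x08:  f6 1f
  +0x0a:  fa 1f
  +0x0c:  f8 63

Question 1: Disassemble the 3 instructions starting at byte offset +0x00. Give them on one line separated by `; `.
sbi x5, $499; str x3, x7; str x6, x5

+0x00: f3 6b ⇒ word 0x6bf3 (little)
  op=0x6bf3>>12=0x6 ⇒ sbi (RI)
  [11:9] rd=5 = x5
  [8:0] imm=499 = $499
+0x02: c0 b7 ⇒ word 0xb7c0 (little)
  op=0xb7c0>>12=0xb ⇒ str (RR)
  [11:9] rd=3 = x3
  [8:6] rs=7 = x7
+0x04: 40 bd ⇒ word 0xbd40 (little)
  op=0xbd40>>12=0xb ⇒ str (RR)
  [11:9] rd=6 = x6
  [8:6] rs=5 = x5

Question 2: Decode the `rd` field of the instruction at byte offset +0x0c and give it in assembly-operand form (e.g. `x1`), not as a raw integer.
off 0x0c: read f8 63 as little → 0x63f8
  top 4b → 0x6 → sbi [RI]
  rd: (w>>9)&0x7=0x1 → x1
  imm: (w>>0)&0x1ff=0x1f8 → $504

x1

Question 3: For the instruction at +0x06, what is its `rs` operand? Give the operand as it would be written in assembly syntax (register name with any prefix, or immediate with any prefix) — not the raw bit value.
@+06  little-endian(80 b1) = 0xb180
  op=0xb180>>12=0xb ⇒ str (RR)
  [11:9] rd=0 = x0
  [8:6] rs=6 = x6

x6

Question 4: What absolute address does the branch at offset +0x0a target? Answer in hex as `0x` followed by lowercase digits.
0x8c58

+0x0a: fa 1f ⇒ word 0x1ffa (little)
  top 4b → 0x1 → call [J]
  imm: (w>>0)&0xfff=0xffa (s12→-6) → $-6
  target = base 0x8c52 + off 0x0a + 2 + imm -6 = 0x8c58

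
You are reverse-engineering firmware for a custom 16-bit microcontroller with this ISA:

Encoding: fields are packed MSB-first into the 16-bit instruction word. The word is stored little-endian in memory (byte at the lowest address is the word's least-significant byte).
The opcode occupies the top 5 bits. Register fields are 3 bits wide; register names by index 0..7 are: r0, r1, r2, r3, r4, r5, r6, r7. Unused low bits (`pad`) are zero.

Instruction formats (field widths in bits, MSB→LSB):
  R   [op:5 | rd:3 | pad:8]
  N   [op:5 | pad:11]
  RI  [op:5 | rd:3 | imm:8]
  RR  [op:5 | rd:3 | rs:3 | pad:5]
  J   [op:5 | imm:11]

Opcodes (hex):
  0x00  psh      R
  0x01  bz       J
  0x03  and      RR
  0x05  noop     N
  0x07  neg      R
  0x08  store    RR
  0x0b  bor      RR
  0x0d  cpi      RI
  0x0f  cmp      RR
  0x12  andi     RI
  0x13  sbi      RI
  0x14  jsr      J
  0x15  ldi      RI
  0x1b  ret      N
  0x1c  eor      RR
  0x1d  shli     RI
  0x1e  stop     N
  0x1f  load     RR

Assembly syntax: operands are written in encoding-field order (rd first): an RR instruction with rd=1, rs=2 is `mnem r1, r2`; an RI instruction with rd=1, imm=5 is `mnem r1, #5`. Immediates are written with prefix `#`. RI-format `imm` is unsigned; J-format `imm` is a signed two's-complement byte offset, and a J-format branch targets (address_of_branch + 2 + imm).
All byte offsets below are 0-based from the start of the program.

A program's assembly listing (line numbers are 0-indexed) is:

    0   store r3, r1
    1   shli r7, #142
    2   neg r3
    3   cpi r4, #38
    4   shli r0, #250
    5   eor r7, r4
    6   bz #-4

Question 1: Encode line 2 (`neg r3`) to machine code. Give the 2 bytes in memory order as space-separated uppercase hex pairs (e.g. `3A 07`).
00 3B

2. neg fields op=0x7:5|rd=3:3|pad=0:8 → word 3b00h → 00 3b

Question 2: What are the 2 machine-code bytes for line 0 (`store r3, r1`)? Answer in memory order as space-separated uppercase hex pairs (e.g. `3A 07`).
L0: store op=0x8:5|rd=3:3|rs=1:3|pad=0:5 ⇒ 0x4320 ⇒ little 20 43

20 43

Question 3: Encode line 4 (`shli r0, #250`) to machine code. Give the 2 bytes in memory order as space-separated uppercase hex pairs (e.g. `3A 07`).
line 4 (shli): pack op=0x1d:5|rd=0:3|imm=250:8 = 0xe8fa; little→ fa e8

FA E8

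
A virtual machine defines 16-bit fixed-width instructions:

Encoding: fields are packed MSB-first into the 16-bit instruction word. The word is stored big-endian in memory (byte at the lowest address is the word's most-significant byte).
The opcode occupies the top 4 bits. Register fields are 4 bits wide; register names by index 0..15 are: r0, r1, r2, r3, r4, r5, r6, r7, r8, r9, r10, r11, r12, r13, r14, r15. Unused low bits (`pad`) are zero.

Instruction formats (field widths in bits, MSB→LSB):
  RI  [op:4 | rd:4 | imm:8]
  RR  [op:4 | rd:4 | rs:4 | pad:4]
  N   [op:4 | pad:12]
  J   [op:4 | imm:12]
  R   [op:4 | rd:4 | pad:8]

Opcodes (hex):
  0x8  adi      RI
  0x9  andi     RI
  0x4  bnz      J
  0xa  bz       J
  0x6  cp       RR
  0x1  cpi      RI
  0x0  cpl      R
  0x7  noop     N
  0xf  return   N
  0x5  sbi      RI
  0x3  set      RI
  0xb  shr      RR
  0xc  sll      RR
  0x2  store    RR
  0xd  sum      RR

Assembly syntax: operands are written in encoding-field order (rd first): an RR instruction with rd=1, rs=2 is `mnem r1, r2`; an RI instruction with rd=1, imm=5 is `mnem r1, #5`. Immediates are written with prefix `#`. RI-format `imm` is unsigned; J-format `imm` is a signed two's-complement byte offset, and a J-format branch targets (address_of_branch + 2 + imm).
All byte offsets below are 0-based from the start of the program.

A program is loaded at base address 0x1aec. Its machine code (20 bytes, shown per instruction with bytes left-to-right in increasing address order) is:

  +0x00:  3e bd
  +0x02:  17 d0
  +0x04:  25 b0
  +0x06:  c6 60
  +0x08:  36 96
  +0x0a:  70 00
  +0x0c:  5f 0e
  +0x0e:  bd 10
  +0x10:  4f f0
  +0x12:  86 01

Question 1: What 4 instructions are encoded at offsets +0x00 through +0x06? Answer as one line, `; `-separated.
set r14, #189; cpi r7, #208; store r5, r11; sll r6, r6

[00] 3e bd → 0x3ebd
  op=0x3ebd>>12=0x3 ⇒ set (RI)
  rd: (w>>8)&0xf=0xe → r14
  imm: (w>>0)&0xff=0xbd → #189
[02] 17 d0 → 0x17d0
  op=0x17d0>>12=0x1 ⇒ cpi (RI)
  rd: (w>>8)&0xf=0x7 → r7
  imm: (w>>0)&0xff=0xd0 → #208
[04] 25 b0 → 0x25b0
  op=0x25b0>>12=0x2 ⇒ store (RR)
  rd: (w>>8)&0xf=0x5 → r5
  rs: (w>>4)&0xf=0xb → r11
[06] c6 60 → 0xc660
  op=0xc660>>12=0xc ⇒ sll (RR)
  rd: (w>>8)&0xf=0x6 → r6
  rs: (w>>4)&0xf=0x6 → r6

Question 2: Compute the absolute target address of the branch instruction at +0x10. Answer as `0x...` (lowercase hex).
[10] 4f f0 → 0x4ff0
  op=0x4ff0>>12=0x4 ⇒ bnz (J)
  imm: (w>>0)&0xfff=0xff0 (s12→-16) → #-16
  target = base 0x1aec + off 0x10 + 2 + imm -16 = 0x1aee

0x1aee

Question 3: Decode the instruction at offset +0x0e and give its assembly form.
[0e] bd 10 → 0xbd10
  op=0xbd10>>12=0xb ⇒ shr (RR)
  rd: (w>>8)&0xf=0xd → r13
  rs: (w>>4)&0xf=0x1 → r1

shr r13, r1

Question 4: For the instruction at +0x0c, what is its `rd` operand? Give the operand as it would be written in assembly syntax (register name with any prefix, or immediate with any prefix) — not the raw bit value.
+0x0c: 5f 0e ⇒ word 0x5f0e (big)
  top 4b → 0x5 → sbi [RI]
  rd: (w>>8)&0xf=0xf → r15
  imm: (w>>0)&0xff=0xe → #14

r15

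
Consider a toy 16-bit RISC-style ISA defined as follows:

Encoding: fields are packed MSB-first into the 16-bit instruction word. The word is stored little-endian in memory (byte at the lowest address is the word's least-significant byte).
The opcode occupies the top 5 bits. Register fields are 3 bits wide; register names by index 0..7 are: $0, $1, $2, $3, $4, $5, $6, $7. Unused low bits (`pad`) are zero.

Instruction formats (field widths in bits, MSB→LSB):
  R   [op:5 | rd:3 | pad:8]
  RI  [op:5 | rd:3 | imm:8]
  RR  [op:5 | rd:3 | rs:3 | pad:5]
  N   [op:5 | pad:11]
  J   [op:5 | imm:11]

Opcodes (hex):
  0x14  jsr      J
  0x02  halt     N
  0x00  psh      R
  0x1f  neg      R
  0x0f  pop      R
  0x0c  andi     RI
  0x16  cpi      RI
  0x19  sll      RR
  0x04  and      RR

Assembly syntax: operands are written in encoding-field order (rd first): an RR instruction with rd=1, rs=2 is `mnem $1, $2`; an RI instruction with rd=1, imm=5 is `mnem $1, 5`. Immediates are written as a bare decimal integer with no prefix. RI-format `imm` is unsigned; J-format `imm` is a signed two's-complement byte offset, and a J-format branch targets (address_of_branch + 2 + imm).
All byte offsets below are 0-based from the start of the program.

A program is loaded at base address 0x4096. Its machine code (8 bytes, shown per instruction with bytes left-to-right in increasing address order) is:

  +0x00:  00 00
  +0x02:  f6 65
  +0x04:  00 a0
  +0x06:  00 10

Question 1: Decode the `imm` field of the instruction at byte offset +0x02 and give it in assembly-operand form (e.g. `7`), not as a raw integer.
246

off 0x02: read f6 65 as little → 0x65f6
  top 5b → 0xc → andi [RI]
  rd@[10:8]=0x5 ⇒ $5
  imm@[7:0]=0xf6 ⇒ 246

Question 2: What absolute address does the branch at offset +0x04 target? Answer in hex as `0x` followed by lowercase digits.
+0x04: 00 a0 ⇒ word 0xa000 (little)
  opcode bits[15:11]=0x14: jsr/J
  imm: (w>>0)&0x7ff=0x0 → 0
  target = base 0x4096 + off 0x04 + 2 + imm 0 = 0x409c

0x409c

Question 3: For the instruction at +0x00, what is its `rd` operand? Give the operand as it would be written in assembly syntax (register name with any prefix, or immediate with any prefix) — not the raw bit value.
$0

+0x00: 00 00 ⇒ word 0x0000 (little)
  opcode bits[15:11]=0x0: psh/R
  rd: (w>>8)&0x7=0x0 → $0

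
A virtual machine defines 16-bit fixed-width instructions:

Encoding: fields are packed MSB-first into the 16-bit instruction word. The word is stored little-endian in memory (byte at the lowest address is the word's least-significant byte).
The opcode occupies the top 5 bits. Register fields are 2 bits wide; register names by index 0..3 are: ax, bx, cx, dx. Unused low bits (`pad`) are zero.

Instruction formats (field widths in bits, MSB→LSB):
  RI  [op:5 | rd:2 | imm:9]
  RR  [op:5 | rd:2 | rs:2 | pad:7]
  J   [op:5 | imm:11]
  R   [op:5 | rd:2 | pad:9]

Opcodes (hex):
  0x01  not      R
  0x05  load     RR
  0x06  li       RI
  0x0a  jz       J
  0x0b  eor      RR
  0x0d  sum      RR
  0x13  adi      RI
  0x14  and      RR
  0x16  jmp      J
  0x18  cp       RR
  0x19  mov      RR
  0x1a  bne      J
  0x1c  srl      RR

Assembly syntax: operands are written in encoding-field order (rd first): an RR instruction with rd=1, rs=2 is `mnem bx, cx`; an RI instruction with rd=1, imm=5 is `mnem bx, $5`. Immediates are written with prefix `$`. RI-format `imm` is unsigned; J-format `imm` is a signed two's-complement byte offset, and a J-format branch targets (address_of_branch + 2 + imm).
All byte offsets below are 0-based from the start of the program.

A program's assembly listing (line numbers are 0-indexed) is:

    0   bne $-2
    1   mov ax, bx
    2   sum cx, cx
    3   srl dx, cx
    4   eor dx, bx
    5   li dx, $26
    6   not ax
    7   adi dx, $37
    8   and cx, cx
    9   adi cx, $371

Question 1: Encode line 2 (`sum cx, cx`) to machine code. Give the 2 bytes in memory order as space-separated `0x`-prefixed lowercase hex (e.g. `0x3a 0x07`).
0x00 0x6d

2. sum fields op=0xd:5|rd=2:2|rs=2:2|pad=0:7 → word 6d00h → 00 6d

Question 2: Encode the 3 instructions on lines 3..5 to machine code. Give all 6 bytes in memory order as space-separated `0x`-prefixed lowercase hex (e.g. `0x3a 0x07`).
0x00 0xe7 0x80 0x5e 0x1a 0x36

L3: srl op=0x1c:5|rd=3:2|rs=2:2|pad=0:7 ⇒ 0xe700 ⇒ little 00 e7
L4: eor op=0xb:5|rd=3:2|rs=1:2|pad=0:7 ⇒ 0x5e80 ⇒ little 80 5e
L5: li op=0x6:5|rd=3:2|imm=26:9 ⇒ 0x361a ⇒ little 1a 36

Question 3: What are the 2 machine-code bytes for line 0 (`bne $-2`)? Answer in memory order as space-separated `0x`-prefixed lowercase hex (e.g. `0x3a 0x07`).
0xfe 0xd7

line 0 (bne): pack op=0x1a:5|imm=-2:11 = 0xd7fe; little→ fe d7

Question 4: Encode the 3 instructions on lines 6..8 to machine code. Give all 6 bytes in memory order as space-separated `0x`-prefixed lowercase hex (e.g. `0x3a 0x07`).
0x00 0x08 0x25 0x9e 0x00 0xa5

line 6 (not): pack op=0x1:5|rd=0:2|pad=0:9 = 0x0800; little→ 00 08
line 7 (adi): pack op=0x13:5|rd=3:2|imm=37:9 = 0x9e25; little→ 25 9e
line 8 (and): pack op=0x14:5|rd=2:2|rs=2:2|pad=0:7 = 0xa500; little→ 00 a5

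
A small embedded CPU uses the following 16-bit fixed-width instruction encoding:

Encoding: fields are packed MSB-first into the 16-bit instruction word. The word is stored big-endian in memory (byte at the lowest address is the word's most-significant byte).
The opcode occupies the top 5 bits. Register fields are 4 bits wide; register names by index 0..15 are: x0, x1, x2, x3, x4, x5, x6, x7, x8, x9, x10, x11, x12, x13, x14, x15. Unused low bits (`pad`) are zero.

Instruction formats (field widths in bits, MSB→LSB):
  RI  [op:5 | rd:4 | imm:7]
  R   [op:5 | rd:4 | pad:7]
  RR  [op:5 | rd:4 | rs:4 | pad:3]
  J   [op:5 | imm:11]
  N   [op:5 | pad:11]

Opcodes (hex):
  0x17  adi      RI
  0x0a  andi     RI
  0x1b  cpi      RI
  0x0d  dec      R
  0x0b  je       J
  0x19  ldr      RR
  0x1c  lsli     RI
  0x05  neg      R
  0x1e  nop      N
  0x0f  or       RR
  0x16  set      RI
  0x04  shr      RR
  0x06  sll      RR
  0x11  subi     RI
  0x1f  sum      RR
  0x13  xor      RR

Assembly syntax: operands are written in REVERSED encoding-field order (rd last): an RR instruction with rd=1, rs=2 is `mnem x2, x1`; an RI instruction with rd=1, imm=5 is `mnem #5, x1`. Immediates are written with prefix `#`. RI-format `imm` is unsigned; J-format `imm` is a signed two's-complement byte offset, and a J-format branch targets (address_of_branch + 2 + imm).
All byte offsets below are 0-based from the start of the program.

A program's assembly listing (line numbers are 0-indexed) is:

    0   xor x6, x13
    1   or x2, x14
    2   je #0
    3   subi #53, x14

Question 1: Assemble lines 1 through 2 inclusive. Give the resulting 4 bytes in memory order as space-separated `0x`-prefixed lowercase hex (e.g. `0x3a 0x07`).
0x7f 0x10 0x58 0x00

1. or fields op=0xf:5|rd=14:4|rs=2:4|pad=0:3 → word 7f10h → 7f 10
2. je fields op=0xb:5|imm=0:11 → word 5800h → 58 00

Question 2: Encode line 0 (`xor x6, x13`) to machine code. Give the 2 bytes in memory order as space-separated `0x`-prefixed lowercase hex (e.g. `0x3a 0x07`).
0x9e 0xb0

line 0 (xor): pack op=0x13:5|rd=13:4|rs=6:4|pad=0:3 = 0x9eb0; big→ 9e b0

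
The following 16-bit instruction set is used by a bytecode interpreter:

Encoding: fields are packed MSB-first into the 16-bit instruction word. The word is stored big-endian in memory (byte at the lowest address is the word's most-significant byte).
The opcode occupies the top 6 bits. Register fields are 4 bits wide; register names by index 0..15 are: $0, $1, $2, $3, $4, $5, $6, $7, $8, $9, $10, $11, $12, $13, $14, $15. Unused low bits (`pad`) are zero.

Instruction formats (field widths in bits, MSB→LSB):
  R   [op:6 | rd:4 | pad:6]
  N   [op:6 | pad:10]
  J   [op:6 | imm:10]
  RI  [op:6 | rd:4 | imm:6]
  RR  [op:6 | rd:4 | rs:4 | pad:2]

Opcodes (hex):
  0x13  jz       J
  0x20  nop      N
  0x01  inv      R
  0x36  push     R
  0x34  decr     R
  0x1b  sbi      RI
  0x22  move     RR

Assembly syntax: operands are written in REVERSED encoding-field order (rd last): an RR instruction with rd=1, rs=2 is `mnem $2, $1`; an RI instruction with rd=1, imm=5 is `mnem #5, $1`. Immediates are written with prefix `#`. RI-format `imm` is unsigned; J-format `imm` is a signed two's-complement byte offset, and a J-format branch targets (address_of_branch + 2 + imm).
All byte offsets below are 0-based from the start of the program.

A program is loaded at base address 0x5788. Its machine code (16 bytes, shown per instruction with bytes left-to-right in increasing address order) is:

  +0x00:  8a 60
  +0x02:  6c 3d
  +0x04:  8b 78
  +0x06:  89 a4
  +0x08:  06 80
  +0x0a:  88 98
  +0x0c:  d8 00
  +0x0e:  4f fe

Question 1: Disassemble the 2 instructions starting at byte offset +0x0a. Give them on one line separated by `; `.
move $6, $2; push $0

@+0a  big-endian(88 98) = 0x8898
  op=0x8898>>10=0x22 ⇒ move (RR)
  rd@[9:6]=0x2 ⇒ $2
  rs@[5:2]=0x6 ⇒ $6
@+0c  big-endian(d8 00) = 0xd800
  op=0xd800>>10=0x36 ⇒ push (R)
  rd@[9:6]=0x0 ⇒ $0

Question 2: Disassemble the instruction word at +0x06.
move $9, $6

@+06  big-endian(89 a4) = 0x89a4
  top 6b → 0x22 → move [RR]
  [9:6] rd=6 = $6
  [5:2] rs=9 = $9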